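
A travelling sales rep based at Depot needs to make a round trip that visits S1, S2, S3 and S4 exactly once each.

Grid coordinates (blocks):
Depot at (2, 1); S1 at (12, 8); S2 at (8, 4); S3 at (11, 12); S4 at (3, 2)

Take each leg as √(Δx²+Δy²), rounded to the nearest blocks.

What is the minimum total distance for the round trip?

With 4 stops there are 4!/2 = 12 distinct round trips (a route and its reverse cost the same).
Depot→S1→S2→S3→S4→Depot: 12+6+9+13+1 = 41
Depot→S1→S2→S4→S3→Depot: 12+6+5+13+14 = 50
Depot→S1→S3→S2→S4→Depot: 12+4+9+5+1 = 31
Depot→S1→S3→S4→S2→Depot: 12+4+13+5+7 = 41
Depot→S1→S4→S2→S3→Depot: 12+11+5+9+14 = 51
Depot→S1→S4→S3→S2→Depot: 12+11+13+9+7 = 52
Depot→S2→S1→S3→S4→Depot: 7+6+4+13+1 = 31
Depot→S2→S1→S4→S3→Depot: 7+6+11+13+14 = 51
Depot→S2→S3→S1→S4→Depot: 7+9+4+11+1 = 32
Depot→S2→S4→S1→S3→Depot: 7+5+11+4+14 = 41
Depot→S3→S1→S2→S4→Depot: 14+4+6+5+1 = 30
Depot→S3→S2→S1→S4→Depot: 14+9+6+11+1 = 41
The minimum is 30.
One optimal route: Depot → S3 → S1 → S2 → S4 → Depot (or its reverse).

30 blocks — the shortest possible round trip.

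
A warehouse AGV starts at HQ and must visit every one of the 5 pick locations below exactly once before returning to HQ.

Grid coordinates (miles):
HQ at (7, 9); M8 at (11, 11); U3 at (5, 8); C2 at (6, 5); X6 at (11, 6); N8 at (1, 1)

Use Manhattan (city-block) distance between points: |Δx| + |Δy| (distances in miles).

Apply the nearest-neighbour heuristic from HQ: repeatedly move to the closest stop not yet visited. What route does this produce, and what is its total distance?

At HQ the remaining stops are U3 3, C2 5, M8 6, X6 7, N8 14; go to U3.
At U3 the remaining stops are C2 4, X6 8, M8 9, N8 11; go to C2.
At C2 the remaining stops are X6 6, N8 9, M8 11; go to X6.
At X6 the remaining stops are M8 5, N8 15; go to M8.
At M8 the remaining stops are N8 20; go to N8.
Return N8→HQ: 14.
Total = 3 + 4 + 6 + 5 + 20 + 14 = 52.

52 miles along HQ → U3 → C2 → X6 → M8 → N8 → HQ.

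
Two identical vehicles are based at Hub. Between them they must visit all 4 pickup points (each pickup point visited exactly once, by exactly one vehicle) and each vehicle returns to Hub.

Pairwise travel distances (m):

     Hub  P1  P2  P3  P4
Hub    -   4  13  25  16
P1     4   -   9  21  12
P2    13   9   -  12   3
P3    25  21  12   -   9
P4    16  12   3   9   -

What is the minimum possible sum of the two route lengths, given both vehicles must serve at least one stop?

Check every non-empty split of the stops between the two vehicles; for each half take its own optimal tour:
  {P1} + {P2, P3, P4}: 8 + 50 = 58
  {P2} + {P1, P3, P4}: 26 + 50 = 76
  {P1, P2} + {P3, P4}: 26 + 50 = 76
  {P3} + {P1, P2, P4}: 50 + 32 = 82
  {P1, P3} + {P2, P4}: 50 + 32 = 82
  {P2, P3} + {P1, P4}: 50 + 32 = 82
  … (7 splits in total)
Best: vehicle 1 Hub → P1 → Hub = 8; vehicle 2 Hub → P2 → P3 → P4 → Hub = 50; combined 58.

Minimum combined distance: 58 m.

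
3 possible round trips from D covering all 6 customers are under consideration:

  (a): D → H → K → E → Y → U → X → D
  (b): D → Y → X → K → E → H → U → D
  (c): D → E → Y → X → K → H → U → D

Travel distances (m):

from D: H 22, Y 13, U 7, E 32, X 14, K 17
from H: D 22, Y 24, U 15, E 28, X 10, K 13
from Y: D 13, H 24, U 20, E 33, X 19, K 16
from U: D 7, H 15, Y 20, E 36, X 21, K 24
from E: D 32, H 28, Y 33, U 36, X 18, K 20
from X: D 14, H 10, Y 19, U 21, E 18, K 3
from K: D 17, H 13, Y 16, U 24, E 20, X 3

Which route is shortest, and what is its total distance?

105 m — (b) is the shortest.

(a): 22 + 13 + 20 + 33 + 20 + 21 + 14 = 143
(b): 13 + 19 + 3 + 20 + 28 + 15 + 7 = 105
(c): 32 + 33 + 19 + 3 + 13 + 15 + 7 = 122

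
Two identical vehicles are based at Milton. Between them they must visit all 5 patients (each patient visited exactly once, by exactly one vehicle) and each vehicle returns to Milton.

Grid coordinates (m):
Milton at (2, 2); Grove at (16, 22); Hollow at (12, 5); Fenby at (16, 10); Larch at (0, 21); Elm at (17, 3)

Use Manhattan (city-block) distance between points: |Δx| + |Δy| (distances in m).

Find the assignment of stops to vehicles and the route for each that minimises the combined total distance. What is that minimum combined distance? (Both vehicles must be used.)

There are 2^4 − 1 = 15 ways to divide the 5 stops into two non-empty groups. For each, the best each vehicle can do is its own shortest tour through its group:
  {Grove} + {Hollow, Fenby, Larch, Elm}: 68 + 76 = 144
  {Hollow} + {Grove, Fenby, Larch, Elm}: 26 + 74 = 100
  {Grove, Hollow} + {Fenby, Larch, Elm}: 68 + 72 = 140
  {Fenby} + {Grove, Hollow, Larch, Elm}: 44 + 78 = 122
  {Grove, Fenby} + {Hollow, Larch, Elm}: 68 + 72 = 140
  {Hollow, Fenby} + {Grove, Larch, Elm}: 44 + 74 = 118
  … (15 splits in total)
Best: vehicle 1 Milton → Hollow → Milton = 26; vehicle 2 Milton → Larch → Grove → Fenby → Elm → Milton = 74; combined 100.

Minimum combined distance: 100 m.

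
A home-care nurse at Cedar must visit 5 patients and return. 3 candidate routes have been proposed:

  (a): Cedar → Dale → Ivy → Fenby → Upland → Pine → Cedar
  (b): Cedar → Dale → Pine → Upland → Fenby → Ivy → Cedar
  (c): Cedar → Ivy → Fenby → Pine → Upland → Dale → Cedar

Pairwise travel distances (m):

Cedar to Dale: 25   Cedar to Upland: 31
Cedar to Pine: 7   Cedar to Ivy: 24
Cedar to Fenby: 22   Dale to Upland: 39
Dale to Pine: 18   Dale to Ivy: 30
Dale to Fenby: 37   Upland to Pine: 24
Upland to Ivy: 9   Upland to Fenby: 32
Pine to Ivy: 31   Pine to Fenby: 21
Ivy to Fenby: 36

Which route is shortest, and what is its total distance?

154 m — (a) is the shortest.

(a): 25 + 30 + 36 + 32 + 24 + 7 = 154
(b): 25 + 18 + 24 + 32 + 36 + 24 = 159
(c): 24 + 36 + 21 + 24 + 39 + 25 = 169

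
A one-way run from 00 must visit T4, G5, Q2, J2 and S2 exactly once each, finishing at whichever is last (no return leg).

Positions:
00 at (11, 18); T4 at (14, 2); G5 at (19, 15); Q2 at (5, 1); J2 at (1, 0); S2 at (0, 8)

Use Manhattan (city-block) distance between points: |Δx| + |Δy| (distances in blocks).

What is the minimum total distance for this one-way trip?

There are 5! = 120 possible orderings.
00 → T4 → G5 → Q2 → J2 → S2: 19+18+28+5+9 = 79
00 → T4 → G5 → Q2 → S2 → J2: 19+18+28+12+9 = 86
00 → T4 → G5 → J2 → Q2 → S2: 19+18+33+5+12 = 87
00 → T4 → G5 → J2 → S2 → Q2: 19+18+33+9+12 = 91
00 → T4 → G5 → S2 → Q2 → J2: 19+18+26+12+5 = 80
00 → T4 → G5 → S2 → J2 → Q2: 19+18+26+9+5 = 77
00 → T4 → Q2 → G5 → J2 → S2: 19+10+28+33+9 = 99
00 → T4 → Q2 → G5 → S2 → J2: 19+10+28+26+9 = 92
00 → T4 → Q2 → J2 → G5 → S2: 19+10+5+33+26 = 93
00 → T4 → Q2 → J2 → S2 → G5: 19+10+5+9+26 = 69
00 → T4 → Q2 → S2 → G5 → J2: 19+10+12+26+33 = 100
00 → T4 → Q2 → S2 → J2 → G5: 19+10+12+9+33 = 83
00 → T4 → J2 → G5 → Q2 → S2: 19+15+33+28+12 = 107
00 → T4 → J2 → G5 → S2 → Q2: 19+15+33+26+12 = 105
… (106 more)
00 → G5 → T4 → Q2 → J2 → S2: 11+18+10+5+9 = 53  ← best
The minimum is 53.
One shortest path: 00 → G5 → T4 → Q2 → J2 → S2.

Shortest open route: 53 blocks.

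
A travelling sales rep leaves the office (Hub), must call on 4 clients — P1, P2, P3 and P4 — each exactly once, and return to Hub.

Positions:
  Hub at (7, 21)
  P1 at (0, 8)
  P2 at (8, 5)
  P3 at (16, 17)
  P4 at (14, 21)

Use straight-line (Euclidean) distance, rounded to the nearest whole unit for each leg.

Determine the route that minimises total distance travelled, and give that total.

Shortest round trip = 49.

There are 12 distinct closed tours to check (reversals are equivalent).
Hub-P1-P2-P3-P4-Hub: 15+9+14+4+7 = 49
Hub-P1-P2-P4-P3-Hub: 15+9+17+4+10 = 55
Hub-P1-P3-P2-P4-Hub: 15+18+14+17+7 = 71
Hub-P1-P3-P4-P2-Hub: 15+18+4+17+16 = 70
Hub-P1-P4-P2-P3-Hub: 15+19+17+14+10 = 75
Hub-P1-P4-P3-P2-Hub: 15+19+4+14+16 = 68
Hub-P2-P1-P3-P4-Hub: 16+9+18+4+7 = 54
Hub-P2-P1-P4-P3-Hub: 16+9+19+4+10 = 58
Hub-P2-P3-P1-P4-Hub: 16+14+18+19+7 = 74
Hub-P2-P4-P1-P3-Hub: 16+17+19+18+10 = 80
Hub-P3-P1-P2-P4-Hub: 10+18+9+17+7 = 61
Hub-P3-P2-P1-P4-Hub: 10+14+9+19+7 = 59
The minimum is 49.
One optimal route: Hub → P1 → P2 → P3 → P4 → Hub (or its reverse).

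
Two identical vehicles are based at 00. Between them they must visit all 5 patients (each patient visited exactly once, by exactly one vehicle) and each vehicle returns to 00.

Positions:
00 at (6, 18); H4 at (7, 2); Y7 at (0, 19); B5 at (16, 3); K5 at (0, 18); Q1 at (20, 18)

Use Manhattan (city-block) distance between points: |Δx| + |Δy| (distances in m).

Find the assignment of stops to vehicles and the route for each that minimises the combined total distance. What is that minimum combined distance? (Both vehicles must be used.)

Check every non-empty split of the stops between the two vehicles; for each half take its own optimal tour:
  {H4} + {Y7, B5, K5, Q1}: 34 + 72 = 106
  {Y7} + {H4, B5, K5, Q1}: 14 + 72 = 86
  {H4, Y7} + {B5, K5, Q1}: 48 + 70 = 118
  {B5} + {H4, Y7, K5, Q1}: 50 + 74 = 124
  {H4, B5} + {Y7, K5, Q1}: 52 + 42 = 94
  {Y7, B5} + {H4, K5, Q1}: 64 + 72 = 136
  … (15 splits in total)
  {Y7, K5} + {H4, B5, Q1}: 14 + 60 = 74  ← best
Best: vehicle 1 00 → Y7 → K5 → 00 = 14; vehicle 2 00 → H4 → B5 → Q1 → 00 = 60; combined 74.

74 m — the smallest possible combined total.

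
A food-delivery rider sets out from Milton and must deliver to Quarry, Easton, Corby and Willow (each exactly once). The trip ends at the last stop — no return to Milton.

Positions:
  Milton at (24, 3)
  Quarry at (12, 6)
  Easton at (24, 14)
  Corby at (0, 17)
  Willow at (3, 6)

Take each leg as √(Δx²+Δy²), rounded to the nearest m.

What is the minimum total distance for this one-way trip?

There are 4! = 24 possible orderings.
Milton → Quarry → Easton → Corby → Willow: 12+14+24+11 = 61
Milton → Quarry → Easton → Willow → Corby: 12+14+22+11 = 59
Milton → Quarry → Corby → Easton → Willow: 12+16+24+22 = 74
Milton → Quarry → Corby → Willow → Easton: 12+16+11+22 = 61
Milton → Quarry → Willow → Easton → Corby: 12+9+22+24 = 67
Milton → Quarry → Willow → Corby → Easton: 12+9+11+24 = 56
Milton → Easton → Quarry → Corby → Willow: 11+14+16+11 = 52
Milton → Easton → Quarry → Willow → Corby: 11+14+9+11 = 45
Milton → Easton → Corby → Quarry → Willow: 11+24+16+9 = 60
Milton → Easton → Corby → Willow → Quarry: 11+24+11+9 = 55
Milton → Easton → Willow → Quarry → Corby: 11+22+9+16 = 58
Milton → Easton → Willow → Corby → Quarry: 11+22+11+16 = 60
Milton → Corby → Quarry → Easton → Willow: 28+16+14+22 = 80
Milton → Corby → Quarry → Willow → Easton: 28+16+9+22 = 75
… (10 more)
The minimum is 45.
One shortest path: Milton → Easton → Quarry → Willow → Corby.

45 m — the minimum one-way total.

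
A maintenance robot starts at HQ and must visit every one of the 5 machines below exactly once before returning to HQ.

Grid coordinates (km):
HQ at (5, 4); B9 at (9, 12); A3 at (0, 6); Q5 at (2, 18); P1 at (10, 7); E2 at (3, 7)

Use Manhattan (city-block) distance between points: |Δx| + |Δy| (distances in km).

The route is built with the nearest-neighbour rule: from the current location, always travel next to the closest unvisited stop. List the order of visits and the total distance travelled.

From HQ: distances to unvisited — E2=5, A3=7, P1=8, B9=12, Q5=17. Nearest is E2 (5).
From E2: distances to unvisited — A3=4, P1=7, B9=11, Q5=12. Nearest is A3 (4).
From A3: distances to unvisited — P1=11, Q5=14, B9=15. Nearest is P1 (11).
From P1: distances to unvisited — B9=6, Q5=19. Nearest is B9 (6).
From B9: distances to unvisited — Q5=13. Nearest is Q5 (13).
Return Q5→HQ: 17.
Total = 5 + 4 + 11 + 6 + 13 + 17 = 56.

Nearest-neighbour total = 56 km; route HQ → E2 → A3 → P1 → B9 → Q5 → HQ.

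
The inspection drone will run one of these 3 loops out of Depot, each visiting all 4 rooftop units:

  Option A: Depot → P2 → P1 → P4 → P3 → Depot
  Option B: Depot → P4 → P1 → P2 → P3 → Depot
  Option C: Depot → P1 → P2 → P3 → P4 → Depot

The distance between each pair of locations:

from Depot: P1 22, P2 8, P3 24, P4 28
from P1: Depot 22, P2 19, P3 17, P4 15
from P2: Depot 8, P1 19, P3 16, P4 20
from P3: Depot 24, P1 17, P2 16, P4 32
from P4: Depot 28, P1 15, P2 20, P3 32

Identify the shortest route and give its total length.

98 — Option A is the shortest.

Option A: 8 + 19 + 15 + 32 + 24 = 98
Option B: 28 + 15 + 19 + 16 + 24 = 102
Option C: 22 + 19 + 16 + 32 + 28 = 117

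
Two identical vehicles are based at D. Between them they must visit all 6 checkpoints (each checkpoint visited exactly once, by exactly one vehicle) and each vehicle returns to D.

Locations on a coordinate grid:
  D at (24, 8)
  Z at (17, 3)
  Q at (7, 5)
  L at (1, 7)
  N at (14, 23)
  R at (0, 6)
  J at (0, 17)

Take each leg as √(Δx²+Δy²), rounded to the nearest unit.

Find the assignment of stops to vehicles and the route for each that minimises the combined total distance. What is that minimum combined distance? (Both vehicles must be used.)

There are 2^5 − 1 = 31 ways to divide the 6 stops into two non-empty groups. For each, the best each vehicle can do is its own shortest tour through its group:
  {Z} + {Q, L, N, R, J}: 18 + 68 = 86
  {Q} + {Z, L, N, R, J}: 34 + 70 = 104
  {Z, Q} + {L, N, R, J}: 36 + 68 = 104
  {L} + {Z, Q, N, R, J}: 46 + 70 = 116
  {Z, L} + {Q, N, R, J}: 48 + 68 = 116
  {Q, L} + {Z, N, R, J}: 46 + 70 = 116
  … (31 splits in total)
Best: vehicle 1 D → Z → D = 18; vehicle 2 D → Q → L → R → J → N → D = 68; combined 86.

Minimum combined distance: 86.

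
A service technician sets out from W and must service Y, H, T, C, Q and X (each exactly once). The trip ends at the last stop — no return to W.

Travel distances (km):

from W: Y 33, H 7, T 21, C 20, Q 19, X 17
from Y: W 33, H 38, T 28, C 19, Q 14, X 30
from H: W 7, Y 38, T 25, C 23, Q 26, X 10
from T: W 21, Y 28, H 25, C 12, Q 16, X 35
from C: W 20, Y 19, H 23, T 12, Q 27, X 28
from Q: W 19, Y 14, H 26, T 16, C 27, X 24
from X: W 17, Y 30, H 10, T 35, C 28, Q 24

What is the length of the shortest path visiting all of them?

86 km — the minimum one-way total.

There are 6! = 720 possible orderings.
W→Y→H→T→C→Q→X: 33+38+25+12+27+24 = 159
W→Y→H→T→C→X→Q: 33+38+25+12+28+24 = 160
W→Y→H→T→Q→C→X: 33+38+25+16+27+28 = 167
W→Y→H→T→Q→X→C: 33+38+25+16+24+28 = 164
W→Y→H→T→X→C→Q: 33+38+25+35+28+27 = 186
W→Y→H→T→X→Q→C: 33+38+25+35+24+27 = 182
W→Y→H→C→T→Q→X: 33+38+23+12+16+24 = 146
W→Y→H→C→T→X→Q: 33+38+23+12+35+24 = 165
… (712 more)
W→H→X→Q→Y→C→T: 7+10+24+14+19+12 = 86  ← best
The minimum is 86.
One shortest path: W → H → X → Q → Y → C → T.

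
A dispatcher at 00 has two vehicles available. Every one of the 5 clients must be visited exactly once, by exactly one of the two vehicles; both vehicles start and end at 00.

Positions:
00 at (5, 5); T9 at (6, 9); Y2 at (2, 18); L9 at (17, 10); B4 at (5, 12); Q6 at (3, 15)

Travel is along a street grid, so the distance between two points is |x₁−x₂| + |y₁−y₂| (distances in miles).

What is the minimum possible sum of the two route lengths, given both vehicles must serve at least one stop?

Minimum combined distance: 66 miles.

Check every non-empty split of the stops between the two vehicles; for each half take its own optimal tour:
  {T9} + {Y2, L9, B4, Q6}: 10 + 56 = 66
  {Y2} + {T9, L9, B4, Q6}: 32 + 48 = 80
  {T9, Y2} + {L9, B4, Q6}: 34 + 48 = 82
  {L9} + {T9, Y2, B4, Q6}: 34 + 34 = 68
  {T9, L9} + {Y2, B4, Q6}: 34 + 32 = 66
  {Y2, L9} + {T9, B4, Q6}: 56 + 26 = 82
  … (15 splits in total)
Best: vehicle 1 00 → T9 → 00 = 10; vehicle 2 00 → Y2 → Q6 → B4 → L9 → 00 = 56; combined 66.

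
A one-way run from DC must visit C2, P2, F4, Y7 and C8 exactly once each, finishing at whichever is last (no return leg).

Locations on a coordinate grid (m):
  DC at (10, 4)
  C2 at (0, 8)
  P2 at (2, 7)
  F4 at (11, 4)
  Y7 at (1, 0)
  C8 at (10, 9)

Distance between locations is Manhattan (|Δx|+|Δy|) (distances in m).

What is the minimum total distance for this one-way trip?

There are 5! = 120 possible orderings.
DC→C2→P2→F4→Y7→C8: 14+3+12+14+18 = 61
DC→C2→P2→F4→C8→Y7: 14+3+12+6+18 = 53
DC→C2→P2→Y7→F4→C8: 14+3+8+14+6 = 45
DC→C2→P2→Y7→C8→F4: 14+3+8+18+6 = 49
DC→C2→P2→C8→F4→Y7: 14+3+10+6+14 = 47
DC→C2→P2→C8→Y7→F4: 14+3+10+18+14 = 59
DC→C2→F4→P2→Y7→C8: 14+15+12+8+18 = 67
DC→C2→F4→P2→C8→Y7: 14+15+12+10+18 = 69
DC→C2→F4→Y7→P2→C8: 14+15+14+8+10 = 61
DC→C2→F4→Y7→C8→P2: 14+15+14+18+10 = 71
DC→C2→F4→C8→P2→Y7: 14+15+6+10+8 = 53
DC→C2→F4→C8→Y7→P2: 14+15+6+18+8 = 61
DC→C2→Y7→P2→F4→C8: 14+9+8+12+6 = 49
DC→C2→Y7→P2→C8→F4: 14+9+8+10+6 = 47
… (106 more)
DC→F4→C8→C2→P2→Y7: 1+6+11+3+8 = 29  ← best
The minimum is 29.
One shortest path: DC → F4 → C8 → C2 → P2 → Y7.

Minimum one-way distance = 29 m.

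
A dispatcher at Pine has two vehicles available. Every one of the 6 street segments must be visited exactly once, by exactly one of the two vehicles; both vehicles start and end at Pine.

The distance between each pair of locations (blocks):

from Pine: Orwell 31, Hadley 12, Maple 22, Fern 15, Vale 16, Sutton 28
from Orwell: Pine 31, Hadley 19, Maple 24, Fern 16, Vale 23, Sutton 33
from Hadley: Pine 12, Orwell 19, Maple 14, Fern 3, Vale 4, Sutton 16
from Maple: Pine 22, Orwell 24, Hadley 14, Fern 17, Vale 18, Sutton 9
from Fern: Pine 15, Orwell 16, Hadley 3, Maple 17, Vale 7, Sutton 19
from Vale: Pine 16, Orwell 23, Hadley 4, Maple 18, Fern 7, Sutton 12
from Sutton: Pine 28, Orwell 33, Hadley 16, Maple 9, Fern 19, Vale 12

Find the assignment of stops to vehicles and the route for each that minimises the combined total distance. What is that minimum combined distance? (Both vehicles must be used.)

116 blocks — the smallest possible combined total.

There are 2^5 − 1 = 31 ways to divide the 6 stops into two non-empty groups. For each, the best each vehicle can do is its own shortest tour through its group:
  {Orwell} + {Hadley, Maple, Fern, Vale, Sutton}: 62 + 65 = 127
  {Hadley} + {Orwell, Maple, Fern, Vale, Sutton}: 24 + 92 = 116
  {Orwell, Hadley} + {Maple, Fern, Vale, Sutton}: 62 + 65 = 127
  {Maple} + {Orwell, Hadley, Fern, Vale, Sutton}: 44 + 92 = 136
  {Orwell, Maple} + {Hadley, Fern, Vale, Sutton}: 77 + 62 = 139
  {Hadley, Maple} + {Orwell, Fern, Vale, Sutton}: 48 + 92 = 140
  … (31 splits in total)
Best: vehicle 1 Pine → Hadley → Pine = 24; vehicle 2 Pine → Fern → Orwell → Maple → Sutton → Vale → Pine = 92; combined 116.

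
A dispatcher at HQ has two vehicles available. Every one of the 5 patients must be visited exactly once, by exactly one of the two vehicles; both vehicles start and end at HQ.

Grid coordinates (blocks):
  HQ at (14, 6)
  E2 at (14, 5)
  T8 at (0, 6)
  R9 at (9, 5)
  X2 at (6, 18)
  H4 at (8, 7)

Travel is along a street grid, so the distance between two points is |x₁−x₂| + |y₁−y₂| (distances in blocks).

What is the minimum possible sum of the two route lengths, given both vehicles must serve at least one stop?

Check every non-empty split of the stops between the two vehicles; for each half take its own optimal tour:
  {E2} + {T8, R9, X2, H4}: 2 + 54 = 56
  {T8} + {E2, R9, X2, H4}: 28 + 42 = 70
  {E2, T8} + {R9, X2, H4}: 30 + 42 = 72
  {R9} + {E2, T8, X2, H4}: 12 + 54 = 66
  {E2, R9} + {T8, X2, H4}: 12 + 52 = 64
  {T8, R9} + {E2, X2, H4}: 30 + 42 = 72
  … (15 splits in total)
Best: vehicle 1 HQ → E2 → HQ = 2; vehicle 2 HQ → T8 → X2 → H4 → R9 → HQ = 54; combined 56.

Minimum combined distance: 56 blocks.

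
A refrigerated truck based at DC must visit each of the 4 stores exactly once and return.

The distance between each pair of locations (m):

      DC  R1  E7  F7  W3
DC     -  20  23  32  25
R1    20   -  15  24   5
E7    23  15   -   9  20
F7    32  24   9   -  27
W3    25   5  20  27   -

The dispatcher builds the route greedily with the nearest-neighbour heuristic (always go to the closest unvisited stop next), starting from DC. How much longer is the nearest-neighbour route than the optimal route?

The nearest-neighbour route is 2 m longer than optimal.

DC: R1=20, E7=23, W3=25, F7=32 ⇒ R1
R1: W3=5, E7=15, F7=24 ⇒ W3
W3: E7=20, F7=27 ⇒ E7
E7: F7=9 ⇒ F7
NN route DC → R1 → W3 → E7 → F7 → DC costs 86.
Optimal: DC → R1 → W3 → F7 → E7 → DC costs 84 (by enumerating all 12 distinct tours).
Excess = 86 − 84 = 2.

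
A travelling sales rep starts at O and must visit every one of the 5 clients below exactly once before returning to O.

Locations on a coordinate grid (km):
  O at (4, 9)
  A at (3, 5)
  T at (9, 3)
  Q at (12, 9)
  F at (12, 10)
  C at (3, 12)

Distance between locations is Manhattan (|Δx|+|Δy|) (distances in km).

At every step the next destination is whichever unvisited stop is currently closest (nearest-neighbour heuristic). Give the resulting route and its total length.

At O the remaining stops are C 4, A 5, Q 8, F 9, T 11; go to C.
At C the remaining stops are A 7, F 11, Q 12, T 15; go to A.
At A the remaining stops are T 8, Q 13, F 14; go to T.
At T the remaining stops are Q 9, F 10; go to Q.
At Q the remaining stops are F 1; go to F.
Return F→O: 9.
Total = 4 + 7 + 8 + 9 + 1 + 9 = 38.

Total distance 38 km via the nearest-neighbour route O → C → A → T → Q → F → O.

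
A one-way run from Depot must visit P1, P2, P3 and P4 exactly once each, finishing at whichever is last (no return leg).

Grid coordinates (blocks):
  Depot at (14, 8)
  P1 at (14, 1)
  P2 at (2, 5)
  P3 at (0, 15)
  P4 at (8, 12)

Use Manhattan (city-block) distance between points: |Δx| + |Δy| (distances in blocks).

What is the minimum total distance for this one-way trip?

There are 4! = 24 possible orderings.
Depot - P1 - P2 - P3 - P4: 7+16+12+11 = 46
Depot - P1 - P2 - P4 - P3: 7+16+13+11 = 47
Depot - P1 - P3 - P2 - P4: 7+28+12+13 = 60
Depot - P1 - P3 - P4 - P2: 7+28+11+13 = 59
Depot - P1 - P4 - P2 - P3: 7+17+13+12 = 49
Depot - P1 - P4 - P3 - P2: 7+17+11+12 = 47
Depot - P2 - P1 - P3 - P4: 15+16+28+11 = 70
Depot - P2 - P1 - P4 - P3: 15+16+17+11 = 59
Depot - P2 - P3 - P1 - P4: 15+12+28+17 = 72
Depot - P2 - P3 - P4 - P1: 15+12+11+17 = 55
Depot - P2 - P4 - P1 - P3: 15+13+17+28 = 73
Depot - P2 - P4 - P3 - P1: 15+13+11+28 = 67
Depot - P3 - P1 - P2 - P4: 21+28+16+13 = 78
Depot - P3 - P1 - P4 - P2: 21+28+17+13 = 79
… (10 more)
The minimum is 46.
One shortest path: Depot → P1 → P2 → P3 → P4.

Shortest open route: 46 blocks.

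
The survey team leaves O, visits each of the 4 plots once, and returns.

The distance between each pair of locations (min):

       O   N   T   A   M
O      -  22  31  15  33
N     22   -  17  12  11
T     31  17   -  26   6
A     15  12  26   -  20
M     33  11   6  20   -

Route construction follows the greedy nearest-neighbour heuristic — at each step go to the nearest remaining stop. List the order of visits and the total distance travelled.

Total distance 75 min via the nearest-neighbour route O → A → N → M → T → O.

O → [A:15 / N:22 / T:31 / M:33] → A (15)
A → [N:12 / M:20 / T:26] → N (12)
N → [M:11 / T:17] → M (11)
M → [T:6] → T (6)
Return T→O: 31.
Total = 15 + 12 + 11 + 6 + 31 = 75.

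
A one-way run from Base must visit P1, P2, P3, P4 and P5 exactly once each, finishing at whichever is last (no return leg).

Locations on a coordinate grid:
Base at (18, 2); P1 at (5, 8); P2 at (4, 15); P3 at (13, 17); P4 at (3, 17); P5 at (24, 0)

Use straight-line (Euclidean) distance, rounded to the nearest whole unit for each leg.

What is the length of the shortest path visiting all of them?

Shortest open route: 45.

There are 5! = 120 possible orderings.
Base→P1→P2→P3→P4→P5: 14+7+9+10+27 = 67
Base→P1→P2→P3→P5→P4: 14+7+9+20+27 = 77
Base→P1→P2→P4→P3→P5: 14+7+2+10+20 = 53
Base→P1→P2→P4→P5→P3: 14+7+2+27+20 = 70
Base→P1→P2→P5→P3→P4: 14+7+25+20+10 = 76
Base→P1→P2→P5→P4→P3: 14+7+25+27+10 = 83
Base→P1→P3→P2→P4→P5: 14+12+9+2+27 = 64
Base→P1→P3→P2→P5→P4: 14+12+9+25+27 = 87
Base→P1→P3→P4→P2→P5: 14+12+10+2+25 = 63
Base→P1→P3→P4→P5→P2: 14+12+10+27+25 = 88
Base→P1→P3→P5→P2→P4: 14+12+20+25+2 = 73
Base→P1→P3→P5→P4→P2: 14+12+20+27+2 = 75
Base→P1→P4→P2→P3→P5: 14+9+2+9+20 = 54
Base→P1→P4→P2→P5→P3: 14+9+2+25+20 = 70
… (106 more)
Base→P5→P3→P4→P2→P1: 6+20+10+2+7 = 45  ← best
The minimum is 45.
One shortest path: Base → P5 → P3 → P4 → P2 → P1.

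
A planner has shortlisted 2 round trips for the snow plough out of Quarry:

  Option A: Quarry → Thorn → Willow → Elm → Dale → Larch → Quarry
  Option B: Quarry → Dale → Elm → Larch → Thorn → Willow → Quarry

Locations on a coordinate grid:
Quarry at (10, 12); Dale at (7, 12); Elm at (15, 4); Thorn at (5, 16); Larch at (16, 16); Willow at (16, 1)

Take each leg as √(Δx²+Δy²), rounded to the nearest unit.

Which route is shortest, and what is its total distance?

Option A: 6 + 19 + 3 + 11 + 10 + 7 = 56
Option B: 3 + 11 + 12 + 11 + 19 + 13 = 69

Shortest is Option A, total 56.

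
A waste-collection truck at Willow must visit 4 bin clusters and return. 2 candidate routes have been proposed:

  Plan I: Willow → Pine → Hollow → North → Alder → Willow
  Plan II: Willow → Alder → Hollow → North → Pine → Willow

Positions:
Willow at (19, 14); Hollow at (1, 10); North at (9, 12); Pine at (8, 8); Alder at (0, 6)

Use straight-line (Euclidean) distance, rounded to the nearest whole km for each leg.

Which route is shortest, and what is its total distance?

Shortest is Plan II, total 50 km.

Plan I: 13 + 7 + 8 + 11 + 21 = 60
Plan II: 21 + 4 + 8 + 4 + 13 = 50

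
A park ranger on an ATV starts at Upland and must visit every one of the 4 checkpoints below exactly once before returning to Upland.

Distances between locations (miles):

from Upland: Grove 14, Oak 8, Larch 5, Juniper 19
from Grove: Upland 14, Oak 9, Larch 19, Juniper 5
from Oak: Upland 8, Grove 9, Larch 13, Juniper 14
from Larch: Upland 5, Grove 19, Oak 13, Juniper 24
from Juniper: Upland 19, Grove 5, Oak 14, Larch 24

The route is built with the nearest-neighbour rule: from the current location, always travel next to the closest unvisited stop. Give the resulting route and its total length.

Nearest-neighbour total = 51 miles; route Upland → Larch → Oak → Grove → Juniper → Upland.

From Upland: distances to unvisited — Larch=5, Oak=8, Grove=14, Juniper=19. Nearest is Larch (5).
From Larch: distances to unvisited — Oak=13, Grove=19, Juniper=24. Nearest is Oak (13).
From Oak: distances to unvisited — Grove=9, Juniper=14. Nearest is Grove (9).
From Grove: distances to unvisited — Juniper=5. Nearest is Juniper (5).
Return Juniper→Upland: 19.
Total = 5 + 13 + 9 + 5 + 19 = 51.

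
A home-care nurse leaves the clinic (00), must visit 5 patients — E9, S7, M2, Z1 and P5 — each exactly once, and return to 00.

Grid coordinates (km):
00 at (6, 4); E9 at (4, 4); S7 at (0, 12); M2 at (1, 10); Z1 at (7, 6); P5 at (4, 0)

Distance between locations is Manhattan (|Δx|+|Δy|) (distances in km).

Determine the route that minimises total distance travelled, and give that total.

Shortest round trip = 38 km.

00→E9→S7→M2→Z1→P5→00: 2+12+3+10+9+6 = 42
00→E9→S7→M2→P5→Z1→00: 2+12+3+13+9+3 = 42
00→E9→S7→Z1→M2→P5→00: 2+12+13+10+13+6 = 56
00→E9→S7→Z1→P5→M2→00: 2+12+13+9+13+11 = 60
00→E9→S7→P5→M2→Z1→00: 2+12+16+13+10+3 = 56
00→E9→S7→P5→Z1→M2→00: 2+12+16+9+10+11 = 60
00→E9→M2→S7→Z1→P5→00: 2+9+3+13+9+6 = 42
00→E9→M2→S7→P5→Z1→00: 2+9+3+16+9+3 = 42
00→E9→M2→Z1→S7→P5→00: 2+9+10+13+16+6 = 56
00→E9→M2→Z1→P5→S7→00: 2+9+10+9+16+14 = 60
00→E9→M2→P5→S7→Z1→00: 2+9+13+16+13+3 = 56
00→E9→M2→P5→Z1→S7→00: 2+9+13+9+13+14 = 60
00→E9→Z1→S7→M2→P5→00: 2+5+13+3+13+6 = 42
00→E9→Z1→S7→P5→M2→00: 2+5+13+16+13+11 = 60
… (46 more)
00→E9→P5→S7→M2→Z1→00: 2+4+16+3+10+3 = 38  ← best
The minimum is 38.
One optimal route: 00 → E9 → P5 → S7 → M2 → Z1 → 00 (or its reverse).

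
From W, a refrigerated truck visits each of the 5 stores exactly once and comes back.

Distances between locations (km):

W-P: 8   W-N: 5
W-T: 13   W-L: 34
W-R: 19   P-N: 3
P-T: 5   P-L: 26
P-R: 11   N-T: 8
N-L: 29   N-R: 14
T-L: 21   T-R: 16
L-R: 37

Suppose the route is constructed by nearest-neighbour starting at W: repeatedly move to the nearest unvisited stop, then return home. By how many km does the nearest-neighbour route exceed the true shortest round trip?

The nearest-neighbour route is 10 km longer than optimal.

W: N=5, P=8, T=13, R=19, L=34 ⇒ N
N: P=3, T=8, R=14, L=29 ⇒ P
P: T=5, R=11, L=26 ⇒ T
T: R=16, L=21 ⇒ R
R: L=37 ⇒ L
NN route W → N → P → T → R → L → W costs 100.
Optimal: W → P → T → L → R → N → W costs 90 (by enumerating all 60 distinct tours).
Excess = 100 − 90 = 10.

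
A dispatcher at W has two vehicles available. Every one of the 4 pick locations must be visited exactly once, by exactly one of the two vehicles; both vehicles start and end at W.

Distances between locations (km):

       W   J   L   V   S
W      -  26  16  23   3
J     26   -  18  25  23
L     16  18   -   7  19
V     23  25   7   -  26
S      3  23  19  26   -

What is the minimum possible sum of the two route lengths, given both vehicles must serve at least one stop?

There are 2^3 − 1 = 7 ways to divide the 4 stops into two non-empty groups. For each, the best each vehicle can do is its own shortest tour through its group:
  {J} + {L, V, S}: 52 + 52 = 104
  {L} + {J, V, S}: 32 + 74 = 106
  {J, L} + {V, S}: 60 + 52 = 112
  {V} + {J, L, S}: 46 + 60 = 106
  {J, V} + {L, S}: 74 + 38 = 112
  {L, V} + {J, S}: 46 + 52 = 98
  … (7 splits in total)
  {J, L, V} + {S}: 74 + 6 = 80  ← best
Best: vehicle 1 W → J → L → V → W = 74; vehicle 2 W → S → W = 6; combined 80.

Minimum combined distance: 80 km.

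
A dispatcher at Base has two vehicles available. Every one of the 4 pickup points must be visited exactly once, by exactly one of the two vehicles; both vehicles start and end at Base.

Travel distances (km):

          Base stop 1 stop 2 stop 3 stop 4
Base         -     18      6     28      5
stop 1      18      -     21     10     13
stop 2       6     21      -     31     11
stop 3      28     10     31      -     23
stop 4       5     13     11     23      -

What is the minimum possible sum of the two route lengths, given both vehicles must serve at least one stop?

Try each way of splitting the stops between the two vehicles (each non-empty) and, for each split, find the best tour for each vehicle:
  {stop 1} + {stop 2, stop 3, stop 4}: 36 + 65 = 101
  {stop 2} + {stop 1, stop 3, stop 4}: 12 + 56 = 68
  {stop 1, stop 2} + {stop 3, stop 4}: 45 + 56 = 101
  {stop 3} + {stop 1, stop 2, stop 4}: 56 + 45 = 101
  {stop 1, stop 3} + {stop 2, stop 4}: 56 + 22 = 78
  {stop 2, stop 3} + {stop 1, stop 4}: 65 + 36 = 101
  … (7 splits in total)
Best: vehicle 1 Base → stop 2 → Base = 12; vehicle 2 Base → stop 1 → stop 3 → stop 4 → Base = 56; combined 68.

Minimum combined distance: 68 km.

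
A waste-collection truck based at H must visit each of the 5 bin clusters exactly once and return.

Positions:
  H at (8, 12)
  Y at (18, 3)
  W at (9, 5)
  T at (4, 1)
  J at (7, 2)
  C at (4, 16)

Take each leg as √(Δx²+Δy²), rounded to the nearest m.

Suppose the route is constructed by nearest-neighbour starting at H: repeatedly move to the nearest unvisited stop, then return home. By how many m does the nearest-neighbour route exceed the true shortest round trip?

H: C=6, W=7, J=10, T=12, Y=13 ⇒ C
C: W=12, J=14, T=15, Y=19 ⇒ W
W: J=4, T=6, Y=9 ⇒ J
J: T=3, Y=11 ⇒ T
T: Y=14 ⇒ Y
NN route H → C → W → J → T → Y → H costs 52.
Optimal: H → Y → W → J → T → C → H costs 50 (by enumerating all 60 distinct tours).
Excess = 52 − 50 = 2.

2 m longer than the optimal tour.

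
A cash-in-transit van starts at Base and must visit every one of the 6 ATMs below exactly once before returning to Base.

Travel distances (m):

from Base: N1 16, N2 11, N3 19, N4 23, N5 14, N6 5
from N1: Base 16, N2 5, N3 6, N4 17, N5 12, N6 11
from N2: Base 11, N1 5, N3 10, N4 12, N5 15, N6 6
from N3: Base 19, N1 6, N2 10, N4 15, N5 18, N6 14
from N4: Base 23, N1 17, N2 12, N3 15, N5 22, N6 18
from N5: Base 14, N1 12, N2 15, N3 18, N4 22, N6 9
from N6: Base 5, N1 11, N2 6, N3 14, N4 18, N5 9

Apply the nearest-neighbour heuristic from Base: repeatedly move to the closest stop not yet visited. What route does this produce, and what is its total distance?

Total distance 73 m via the nearest-neighbour route Base → N6 → N2 → N1 → N3 → N4 → N5 → Base.

At Base the remaining stops are N6 5, N2 11, N5 14, N1 16, N3 19, N4 23; go to N6.
At N6 the remaining stops are N2 6, N5 9, N1 11, N3 14, N4 18; go to N2.
At N2 the remaining stops are N1 5, N3 10, N4 12, N5 15; go to N1.
At N1 the remaining stops are N3 6, N5 12, N4 17; go to N3.
At N3 the remaining stops are N4 15, N5 18; go to N4.
At N4 the remaining stops are N5 22; go to N5.
Return N5→Base: 14.
Total = 5 + 6 + 5 + 6 + 15 + 22 + 14 = 73.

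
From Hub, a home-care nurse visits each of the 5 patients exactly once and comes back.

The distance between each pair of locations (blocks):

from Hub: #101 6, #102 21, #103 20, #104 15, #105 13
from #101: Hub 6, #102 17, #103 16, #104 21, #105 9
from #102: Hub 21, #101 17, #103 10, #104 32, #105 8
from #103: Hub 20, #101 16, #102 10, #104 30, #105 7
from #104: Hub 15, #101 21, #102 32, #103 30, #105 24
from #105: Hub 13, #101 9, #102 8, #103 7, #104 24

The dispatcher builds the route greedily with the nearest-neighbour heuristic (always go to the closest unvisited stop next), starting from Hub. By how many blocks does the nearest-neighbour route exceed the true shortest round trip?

Hub: #101=6, #105=13, #104=15, #103=20, #102=21 ⇒ #101
#101: #105=9, #103=16, #102=17, #104=21 ⇒ #105
#105: #103=7, #102=8, #104=24 ⇒ #103
#103: #102=10, #104=30 ⇒ #102
#102: #104=32 ⇒ #104
NN route Hub → #101 → #105 → #103 → #102 → #104 → Hub costs 79.
Optimal: Hub → #101 → #105 → #102 → #103 → #104 → Hub costs 78 (by enumerating all 60 distinct tours).
Excess = 79 − 78 = 1.

The nearest-neighbour route is 1 blocks longer than optimal.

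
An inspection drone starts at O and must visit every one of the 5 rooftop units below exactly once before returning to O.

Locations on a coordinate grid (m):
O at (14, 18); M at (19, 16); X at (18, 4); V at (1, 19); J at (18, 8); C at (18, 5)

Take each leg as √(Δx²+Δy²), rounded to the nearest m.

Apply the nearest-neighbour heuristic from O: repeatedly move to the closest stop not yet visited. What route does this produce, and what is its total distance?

Total distance 53 m via the nearest-neighbour route O → M → J → C → X → V → O.

At O the remaining stops are M 5, J 11, V 13, C 14, X 15; go to M.
At M the remaining stops are J 8, C 11, X 12, V 18; go to J.
At J the remaining stops are C 3, X 4, V 20; go to C.
At C the remaining stops are X 1, V 22; go to X.
At X the remaining stops are V 23; go to V.
Return V→O: 13.
Total = 5 + 8 + 3 + 1 + 23 + 13 = 53.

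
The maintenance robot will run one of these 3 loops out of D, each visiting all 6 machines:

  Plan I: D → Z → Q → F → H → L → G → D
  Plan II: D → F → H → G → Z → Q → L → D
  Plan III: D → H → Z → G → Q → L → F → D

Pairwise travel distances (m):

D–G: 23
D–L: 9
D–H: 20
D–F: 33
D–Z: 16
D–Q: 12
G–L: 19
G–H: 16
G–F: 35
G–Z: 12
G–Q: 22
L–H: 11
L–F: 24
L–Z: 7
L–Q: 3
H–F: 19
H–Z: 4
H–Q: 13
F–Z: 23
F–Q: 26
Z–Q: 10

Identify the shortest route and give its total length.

Shortest is Plan II, total 102 m.

Plan I: 16 + 10 + 26 + 19 + 11 + 19 + 23 = 124
Plan II: 33 + 19 + 16 + 12 + 10 + 3 + 9 = 102
Plan III: 20 + 4 + 12 + 22 + 3 + 24 + 33 = 118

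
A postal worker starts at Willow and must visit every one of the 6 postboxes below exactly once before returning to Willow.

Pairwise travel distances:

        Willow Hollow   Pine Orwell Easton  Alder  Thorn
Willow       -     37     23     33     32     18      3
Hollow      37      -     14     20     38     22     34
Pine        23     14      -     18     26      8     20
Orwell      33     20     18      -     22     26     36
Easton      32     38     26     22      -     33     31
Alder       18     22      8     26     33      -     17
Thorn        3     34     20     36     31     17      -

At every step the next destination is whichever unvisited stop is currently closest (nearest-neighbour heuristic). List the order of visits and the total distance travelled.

Willow → [Thorn:3 / Alder:18 / Pine:23 / Easton:32 / Orwell:33 / Hollow:37] → Thorn (3)
Thorn → [Alder:17 / Pine:20 / Easton:31 / Hollow:34 / Orwell:36] → Alder (17)
Alder → [Pine:8 / Hollow:22 / Orwell:26 / Easton:33] → Pine (8)
Pine → [Hollow:14 / Orwell:18 / Easton:26] → Hollow (14)
Hollow → [Orwell:20 / Easton:38] → Orwell (20)
Orwell → [Easton:22] → Easton (22)
Return Easton→Willow: 32.
Total = 3 + 17 + 8 + 14 + 20 + 22 + 32 = 116.

116 along Willow → Thorn → Alder → Pine → Hollow → Orwell → Easton → Willow.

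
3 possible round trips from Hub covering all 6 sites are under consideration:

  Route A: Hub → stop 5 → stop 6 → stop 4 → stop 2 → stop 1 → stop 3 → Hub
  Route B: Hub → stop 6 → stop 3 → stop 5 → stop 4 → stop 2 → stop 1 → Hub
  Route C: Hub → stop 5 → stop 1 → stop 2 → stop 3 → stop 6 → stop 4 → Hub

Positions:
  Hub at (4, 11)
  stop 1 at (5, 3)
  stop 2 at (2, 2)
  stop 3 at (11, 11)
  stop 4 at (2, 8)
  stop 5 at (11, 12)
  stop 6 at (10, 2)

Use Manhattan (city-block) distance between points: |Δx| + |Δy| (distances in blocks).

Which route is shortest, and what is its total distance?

Route A: 8 + 11 + 14 + 6 + 4 + 14 + 7 = 64
Route B: 15 + 10 + 1 + 13 + 6 + 4 + 9 = 58
Route C: 8 + 15 + 4 + 18 + 10 + 14 + 5 = 74

58 blocks — Route B is the shortest.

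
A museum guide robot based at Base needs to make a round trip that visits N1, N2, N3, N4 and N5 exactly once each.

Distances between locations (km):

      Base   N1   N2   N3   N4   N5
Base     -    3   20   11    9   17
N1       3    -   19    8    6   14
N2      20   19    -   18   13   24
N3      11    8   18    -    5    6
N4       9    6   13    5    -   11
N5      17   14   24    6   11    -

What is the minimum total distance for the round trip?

Shortest round trip = 61 km.

Base-N1-N2-N3-N4-N5-Base: 3+19+18+5+11+17 = 73
Base-N1-N2-N3-N5-N4-Base: 3+19+18+6+11+9 = 66
Base-N1-N2-N4-N3-N5-Base: 3+19+13+5+6+17 = 63
Base-N1-N2-N4-N5-N3-Base: 3+19+13+11+6+11 = 63
Base-N1-N2-N5-N3-N4-Base: 3+19+24+6+5+9 = 66
Base-N1-N2-N5-N4-N3-Base: 3+19+24+11+5+11 = 73
Base-N1-N3-N2-N4-N5-Base: 3+8+18+13+11+17 = 70
Base-N1-N3-N2-N5-N4-Base: 3+8+18+24+11+9 = 73
Base-N1-N3-N4-N2-N5-Base: 3+8+5+13+24+17 = 70
Base-N1-N3-N4-N5-N2-Base: 3+8+5+11+24+20 = 71
Base-N1-N3-N5-N2-N4-Base: 3+8+6+24+13+9 = 63
Base-N1-N3-N5-N4-N2-Base: 3+8+6+11+13+20 = 61
Base-N1-N4-N2-N3-N5-Base: 3+6+13+18+6+17 = 63
Base-N1-N4-N2-N5-N3-Base: 3+6+13+24+6+11 = 63
… (46 more)
The minimum is 61.
One optimal route: Base → N1 → N3 → N5 → N4 → N2 → Base (or its reverse).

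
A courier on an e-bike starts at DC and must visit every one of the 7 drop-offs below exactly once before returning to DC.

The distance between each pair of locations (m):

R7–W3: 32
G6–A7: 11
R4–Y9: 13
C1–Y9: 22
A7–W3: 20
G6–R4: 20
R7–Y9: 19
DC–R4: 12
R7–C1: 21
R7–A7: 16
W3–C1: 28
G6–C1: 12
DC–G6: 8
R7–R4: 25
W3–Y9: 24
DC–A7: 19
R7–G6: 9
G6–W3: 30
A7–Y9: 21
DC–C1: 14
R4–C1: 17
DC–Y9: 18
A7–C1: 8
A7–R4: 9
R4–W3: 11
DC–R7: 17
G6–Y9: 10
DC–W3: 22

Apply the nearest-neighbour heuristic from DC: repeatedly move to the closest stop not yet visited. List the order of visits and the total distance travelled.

Nearest-neighbour total = 111 m; route DC → G6 → R7 → A7 → C1 → R4 → W3 → Y9 → DC.

DC → [G6:8 / R4:12 / C1:14 / R7:17 / Y9:18 / A7:19 / W3:22] → G6 (8)
G6 → [R7:9 / Y9:10 / A7:11 / C1:12 / R4:20 / W3:30] → R7 (9)
R7 → [A7:16 / Y9:19 / C1:21 / R4:25 / W3:32] → A7 (16)
A7 → [C1:8 / R4:9 / W3:20 / Y9:21] → C1 (8)
C1 → [R4:17 / Y9:22 / W3:28] → R4 (17)
R4 → [W3:11 / Y9:13] → W3 (11)
W3 → [Y9:24] → Y9 (24)
Return Y9→DC: 18.
Total = 8 + 9 + 16 + 8 + 17 + 11 + 24 + 18 = 111.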